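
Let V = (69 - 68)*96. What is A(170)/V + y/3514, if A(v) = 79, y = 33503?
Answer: 1746947/168672 ≈ 10.357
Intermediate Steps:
V = 96 (V = 1*96 = 96)
A(170)/V + y/3514 = 79/96 + 33503/3514 = 1746947/168672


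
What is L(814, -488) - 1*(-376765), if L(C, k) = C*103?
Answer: 460607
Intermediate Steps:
L(C, k) = 103*C
L(814, -488) - 1*(-376765) = 103*814 - 1*(-376765) = 83842 + 376765 = 460607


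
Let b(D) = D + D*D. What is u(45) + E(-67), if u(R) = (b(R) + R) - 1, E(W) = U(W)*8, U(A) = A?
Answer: 1578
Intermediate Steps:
b(D) = D + D²
E(W) = 8*W (E(W) = W*8 = 8*W)
u(R) = -1 + R + R*(1 + R) (u(R) = (R*(1 + R) + R) - 1 = (R + R*(1 + R)) - 1 = -1 + R + R*(1 + R))
u(45) + E(-67) = (-1 + 45 + 45*(1 + 45)) + 8*(-67) = (-1 + 45 + 45*46) - 536 = (-1 + 45 + 2070) - 536 = 2114 - 536 = 1578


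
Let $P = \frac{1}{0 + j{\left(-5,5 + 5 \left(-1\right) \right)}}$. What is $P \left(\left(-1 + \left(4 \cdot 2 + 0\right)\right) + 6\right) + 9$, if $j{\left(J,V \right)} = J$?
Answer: $\frac{32}{5} \approx 6.4$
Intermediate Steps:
$P = - \frac{1}{5}$ ($P = \frac{1}{0 - 5} = \frac{1}{-5} = - \frac{1}{5} \approx -0.2$)
$P \left(\left(-1 + \left(4 \cdot 2 + 0\right)\right) + 6\right) + 9 = - \frac{\left(-1 + \left(4 \cdot 2 + 0\right)\right) + 6}{5} + 9 = - \frac{\left(-1 + \left(8 + 0\right)\right) + 6}{5} + 9 = - \frac{\left(-1 + 8\right) + 6}{5} + 9 = - \frac{7 + 6}{5} + 9 = \left(- \frac{1}{5}\right) 13 + 9 = - \frac{13}{5} + 9 = \frac{32}{5}$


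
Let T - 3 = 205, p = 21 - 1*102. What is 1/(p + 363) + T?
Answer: 58657/282 ≈ 208.00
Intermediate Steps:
p = -81 (p = 21 - 102 = -81)
T = 208 (T = 3 + 205 = 208)
1/(p + 363) + T = 1/(-81 + 363) + 208 = 1/282 + 208 = 58657/282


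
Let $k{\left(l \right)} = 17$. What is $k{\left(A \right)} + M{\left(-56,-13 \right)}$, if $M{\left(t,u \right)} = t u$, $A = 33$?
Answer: $745$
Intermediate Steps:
$k{\left(A \right)} + M{\left(-56,-13 \right)} = 17 - -728 = 17 + 728 = 745$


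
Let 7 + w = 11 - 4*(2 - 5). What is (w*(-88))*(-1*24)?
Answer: 33792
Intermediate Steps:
w = 16 (w = -7 + (11 - 4*(2 - 5)) = -7 + (11 - 4*(-3)) = -7 + (11 - 1*(-12)) = -7 + (11 + 12) = -7 + 23 = 16)
(w*(-88))*(-1*24) = (16*(-88))*(-1*24) = -1408*(-24) = 33792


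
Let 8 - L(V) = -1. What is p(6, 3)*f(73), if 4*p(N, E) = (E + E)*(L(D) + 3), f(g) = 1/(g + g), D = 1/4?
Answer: 9/73 ≈ 0.12329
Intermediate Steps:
D = ¼ ≈ 0.25000
L(V) = 9 (L(V) = 8 - 1*(-1) = 8 + 1 = 9)
f(g) = 1/(2*g)
p(N, E) = 6*E (p(N, E) = ((E + E)*(9 + 3))/4 = ((2*E)*12)/4 = (24*E)/4 = 6*E)
p(6, 3)*f(73) = (6*3)*((½)/73) = 18*((½)*(1/73)) = 18*(1/146) = 9/73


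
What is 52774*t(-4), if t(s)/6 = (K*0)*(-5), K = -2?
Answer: 0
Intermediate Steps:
t(s) = 0 (t(s) = 6*(-2*0*(-5)) = 6*(0*(-5)) = 6*0 = 0)
52774*t(-4) = 52774*0 = 0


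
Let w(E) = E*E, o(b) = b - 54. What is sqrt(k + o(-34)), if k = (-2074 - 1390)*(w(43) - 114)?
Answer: 12*I*sqrt(41737) ≈ 2451.6*I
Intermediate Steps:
o(b) = -54 + b
w(E) = E**2
k = -6010040 (k = (-2074 - 1390)*(43**2 - 114) = -3464*(1849 - 114) = -3464*1735 = -6010040)
sqrt(k + o(-34)) = sqrt(-6010040 + (-54 - 34)) = sqrt(-6010040 - 88) = sqrt(-6010128) = 12*I*sqrt(41737)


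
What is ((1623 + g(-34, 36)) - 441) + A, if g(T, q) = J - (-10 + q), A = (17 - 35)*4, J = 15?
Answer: 1099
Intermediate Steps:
A = -72 (A = -18*4 = -72)
g(T, q) = 25 - q (g(T, q) = 15 - (-10 + q) = 15 + (10 - q) = 25 - q)
((1623 + g(-34, 36)) - 441) + A = ((1623 + (25 - 1*36)) - 441) - 72 = ((1623 + (25 - 36)) - 441) - 72 = ((1623 - 11) - 441) - 72 = (1612 - 441) - 72 = 1171 - 72 = 1099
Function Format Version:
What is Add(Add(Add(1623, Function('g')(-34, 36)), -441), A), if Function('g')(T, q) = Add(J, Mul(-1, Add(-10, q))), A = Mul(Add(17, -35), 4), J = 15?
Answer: 1099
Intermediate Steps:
A = -72 (A = Mul(-18, 4) = -72)
Function('g')(T, q) = Add(25, Mul(-1, q)) (Function('g')(T, q) = Add(15, Mul(-1, Add(-10, q))) = Add(15, Add(10, Mul(-1, q))) = Add(25, Mul(-1, q)))
Add(Add(Add(1623, Function('g')(-34, 36)), -441), A) = Add(Add(Add(1623, Add(25, Mul(-1, 36))), -441), -72) = Add(Add(Add(1623, Add(25, -36)), -441), -72) = Add(Add(Add(1623, -11), -441), -72) = Add(Add(1612, -441), -72) = Add(1171, -72) = 1099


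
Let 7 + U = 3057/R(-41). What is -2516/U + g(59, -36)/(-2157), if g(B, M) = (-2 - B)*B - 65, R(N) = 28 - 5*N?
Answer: -629634466/1537941 ≈ -409.40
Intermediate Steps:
R(N) = 28 - 5*N
g(B, M) = -65 + B*(-2 - B) (g(B, M) = B*(-2 - B) - 65 = -65 + B*(-2 - B))
U = 1426/233 (U = -7 + 3057/(28 - 5*(-41)) = -7 + 3057/(28 + 205) = -7 + 3057/233 = 1426/233 ≈ 6.1202)
-2516/U + g(59, -36)/(-2157) = -2516/1426/233 + (-65 - 1*59**2 - 2*59)/(-2157) = -2516*233/1426 + (-65 - 1*3481 - 118)*(-1/2157) = -293114/713 + (-65 - 3481 - 118)*(-1/2157) = -293114/713 - 3664*(-1/2157) = -293114/713 + 3664/2157 = -629634466/1537941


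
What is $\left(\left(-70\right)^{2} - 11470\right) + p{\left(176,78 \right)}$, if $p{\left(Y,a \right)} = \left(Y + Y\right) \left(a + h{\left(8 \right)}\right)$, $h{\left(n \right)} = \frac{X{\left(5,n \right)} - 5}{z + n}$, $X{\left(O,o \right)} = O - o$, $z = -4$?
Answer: $20182$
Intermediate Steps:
$h{\left(n \right)} = - \frac{n}{-4 + n}$ ($h{\left(n \right)} = \frac{\left(5 - n\right) - 5}{-4 + n} = \frac{\left(-1\right) n}{-4 + n} = - \frac{n}{-4 + n}$)
$p{\left(Y,a \right)} = 2 Y \left(-2 + a\right)$ ($p{\left(Y,a \right)} = \left(Y + Y\right) \left(a - \frac{8}{-4 + 8}\right) = 2 Y \left(a - \frac{8}{4}\right) = 2 Y \left(a - 8 \cdot \frac{1}{4}\right) = 2 Y \left(a - 2\right) = 2 Y \left(-2 + a\right)$)
$\left(\left(-70\right)^{2} - 11470\right) + p{\left(176,78 \right)} = \left(\left(-70\right)^{2} - 11470\right) + 2 \cdot 176 \left(-2 + 78\right) = \left(4900 - 11470\right) + 2 \cdot 176 \cdot 76 = -6570 + 26752 = 20182$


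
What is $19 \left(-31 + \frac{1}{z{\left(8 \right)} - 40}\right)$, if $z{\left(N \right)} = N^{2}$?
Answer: $- \frac{14117}{24} \approx -588.21$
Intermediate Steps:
$19 \left(-31 + \frac{1}{z{\left(8 \right)} - 40}\right) = 19 \left(-31 + \frac{1}{8^{2} - 40}\right) = 19 \left(-31 + \frac{1}{64 - 40}\right) = 19 \left(-31 + \frac{1}{24}\right) = 19 \left(- \frac{743}{24}\right) = - \frac{14117}{24}$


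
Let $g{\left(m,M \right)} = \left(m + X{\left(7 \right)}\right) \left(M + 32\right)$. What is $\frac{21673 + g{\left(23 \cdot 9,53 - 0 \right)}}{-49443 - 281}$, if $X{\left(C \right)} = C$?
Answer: $- \frac{39863}{49724} \approx -0.80169$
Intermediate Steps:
$g{\left(m,M \right)} = \left(7 + m\right) \left(32 + M\right)$ ($g{\left(m,M \right)} = \left(m + 7\right) \left(M + 32\right) = \left(7 + m\right) \left(32 + M\right)$)
$\frac{21673 + g{\left(23 \cdot 9,53 - 0 \right)}}{-49443 - 281} = \frac{21673 + \left(224 + 7 \left(53 - 0\right) + 32 \cdot 23 \cdot 9 + \left(53 - 0\right) 23 \cdot 9\right)}{-49443 - 281} = \frac{21673 + \left(224 + 7 \left(53 + 0\right) + 32 \cdot 207 + \left(53 + 0\right) 207\right)}{-49724} = \left(21673 + \left(224 + 7 \cdot 53 + 6624 + 53 \cdot 207\right)\right) \left(- \frac{1}{49724}\right) = \left(21673 + \left(224 + 371 + 6624 + 10971\right)\right) \left(- \frac{1}{49724}\right) = \left(21673 + 18190\right) \left(- \frac{1}{49724}\right) = 39863 \left(- \frac{1}{49724}\right) = - \frac{39863}{49724}$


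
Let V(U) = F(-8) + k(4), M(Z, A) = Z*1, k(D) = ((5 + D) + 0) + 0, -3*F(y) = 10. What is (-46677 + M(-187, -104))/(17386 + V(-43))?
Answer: -140592/52175 ≈ -2.6946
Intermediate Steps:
F(y) = -10/3 (F(y) = -⅓*10 = -10/3)
k(D) = 5 + D (k(D) = (5 + D) + 0 = 5 + D)
M(Z, A) = Z
V(U) = 17/3 (V(U) = -10/3 + (5 + 4) = -10/3 + 9 = 17/3)
(-46677 + M(-187, -104))/(17386 + V(-43)) = (-46677 - 187)/(17386 + 17/3) = -46864/52175/3 = -46864*3/52175 = -140592/52175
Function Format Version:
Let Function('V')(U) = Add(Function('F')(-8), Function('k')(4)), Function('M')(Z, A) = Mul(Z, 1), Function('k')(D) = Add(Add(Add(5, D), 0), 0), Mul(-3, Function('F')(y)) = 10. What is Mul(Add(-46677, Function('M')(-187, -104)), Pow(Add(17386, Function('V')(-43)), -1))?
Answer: Rational(-140592, 52175) ≈ -2.6946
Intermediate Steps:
Function('F')(y) = Rational(-10, 3) (Function('F')(y) = Mul(Rational(-1, 3), 10) = Rational(-10, 3))
Function('k')(D) = Add(5, D) (Function('k')(D) = Add(Add(5, D), 0) = Add(5, D))
Function('M')(Z, A) = Z
Function('V')(U) = Rational(17, 3) (Function('V')(U) = Add(Rational(-10, 3), Add(5, 4)) = Add(Rational(-10, 3), 9) = Rational(17, 3))
Mul(Add(-46677, Function('M')(-187, -104)), Pow(Add(17386, Function('V')(-43)), -1)) = Mul(Add(-46677, -187), Pow(Add(17386, Rational(17, 3)), -1)) = Mul(-46864, Pow(Rational(52175, 3), -1)) = Mul(-46864, Rational(3, 52175)) = Rational(-140592, 52175)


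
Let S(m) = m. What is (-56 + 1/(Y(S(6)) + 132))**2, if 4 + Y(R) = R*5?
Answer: 78269409/24964 ≈ 3135.3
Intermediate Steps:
Y(R) = -4 + 5*R (Y(R) = -4 + R*5 = -4 + 5*R)
(-56 + 1/(Y(S(6)) + 132))**2 = (-56 + 1/((-4 + 5*6) + 132))**2 = (-56 + 1/((-4 + 30) + 132))**2 = (-56 + 1/(26 + 132))**2 = (-56 + 1/158)**2 = (-8847/158)**2 = 78269409/24964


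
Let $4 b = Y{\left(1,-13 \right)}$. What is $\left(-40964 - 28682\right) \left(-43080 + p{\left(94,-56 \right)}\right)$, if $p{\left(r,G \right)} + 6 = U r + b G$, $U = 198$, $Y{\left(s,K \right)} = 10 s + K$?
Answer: $1701591072$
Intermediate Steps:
$Y{\left(s,K \right)} = K + 10 s$
$b = - \frac{3}{4}$ ($b = \frac{-13 + 10 \cdot 1}{4} = \frac{-13 + 10}{4} = \frac{1}{4} \left(-3\right) = - \frac{3}{4} \approx -0.75$)
$p{\left(r,G \right)} = -6 + 198 r - \frac{3 G}{4}$ ($p{\left(r,G \right)} = -6 - \left(- 198 r + \frac{3 G}{4}\right) = -6 + 198 r - \frac{3 G}{4}$)
$\left(-40964 - 28682\right) \left(-43080 + p{\left(94,-56 \right)}\right) = \left(-40964 - 28682\right) \left(-43080 - -18648\right) = - 69646 \left(-43080 + \left(-6 + 18612 + 42\right)\right) = - 69646 \left(-43080 + 18648\right) = \left(-69646\right) \left(-24432\right) = 1701591072$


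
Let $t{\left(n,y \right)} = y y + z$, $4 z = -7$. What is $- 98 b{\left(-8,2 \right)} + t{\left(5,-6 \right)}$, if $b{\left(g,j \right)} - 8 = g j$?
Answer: $\frac{3273}{4} \approx 818.25$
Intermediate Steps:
$z = - \frac{7}{4}$ ($z = \frac{1}{4} \left(-7\right) = - \frac{7}{4} \approx -1.75$)
$b{\left(g,j \right)} = 8 + g j$
$t{\left(n,y \right)} = - \frac{7}{4} + y^{2}$ ($t{\left(n,y \right)} = y y - \frac{7}{4} = y^{2} - \frac{7}{4} = - \frac{7}{4} + y^{2}$)
$- 98 b{\left(-8,2 \right)} + t{\left(5,-6 \right)} = - 98 \left(8 - 16\right) - \left(\frac{7}{4} - \left(-6\right)^{2}\right) = - 98 \left(8 - 16\right) + \left(- \frac{7}{4} + 36\right) = \left(-98\right) \left(-8\right) + \frac{137}{4} = 784 + \frac{137}{4} = \frac{3273}{4}$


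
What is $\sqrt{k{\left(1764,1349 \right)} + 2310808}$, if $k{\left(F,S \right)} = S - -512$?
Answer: $\sqrt{2312669} \approx 1520.7$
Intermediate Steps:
$k{\left(F,S \right)} = 512 + S$ ($k{\left(F,S \right)} = S + 512 = 512 + S$)
$\sqrt{k{\left(1764,1349 \right)} + 2310808} = \sqrt{\left(512 + 1349\right) + 2310808} = \sqrt{1861 + 2310808} = \sqrt{2312669}$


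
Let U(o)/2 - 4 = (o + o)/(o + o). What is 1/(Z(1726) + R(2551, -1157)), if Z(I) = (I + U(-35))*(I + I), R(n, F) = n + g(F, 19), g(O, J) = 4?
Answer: 1/5995227 ≈ 1.6680e-7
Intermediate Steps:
R(n, F) = 4 + n (R(n, F) = n + 4 = 4 + n)
U(o) = 10 (U(o) = 8 + 2*((o + o)/(o + o)) = 8 + 2*((2*o)/((2*o))) = 8 + 2*((2*o)*(1/(2*o))) = 8 + 2*1 = 8 + 2 = 10)
Z(I) = 2*I*(10 + I) (Z(I) = (I + 10)*(I + I) = (10 + I)*(2*I) = 2*I*(10 + I))
1/(Z(1726) + R(2551, -1157)) = 1/(2*1726*(10 + 1726) + (4 + 2551)) = 1/(2*1726*1736 + 2555) = 1/(5992672 + 2555) = 1/5995227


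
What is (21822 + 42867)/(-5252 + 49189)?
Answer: 64689/43937 ≈ 1.4723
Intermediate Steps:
(21822 + 42867)/(-5252 + 49189) = 64689/43937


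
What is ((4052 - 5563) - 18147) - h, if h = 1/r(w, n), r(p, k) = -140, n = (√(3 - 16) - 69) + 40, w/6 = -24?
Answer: -2752119/140 ≈ -19658.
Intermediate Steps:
w = -144 (w = 6*(-24) = -144)
n = -29 + I*√13 (n = (√(-13) - 69) + 40 = (I*√13 - 69) + 40 = (-69 + I*√13) + 40 = -29 + I*√13 ≈ -29.0 + 3.6056*I)
h = -1/140 (h = 1/(-140) = -1/140 ≈ -0.0071429)
((4052 - 5563) - 18147) - h = ((4052 - 5563) - 18147) - 1*(-1/140) = (-1511 - 18147) + 1/140 = -19658 + 1/140 = -2752119/140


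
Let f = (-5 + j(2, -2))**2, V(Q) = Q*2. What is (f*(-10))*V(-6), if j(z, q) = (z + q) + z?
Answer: 1080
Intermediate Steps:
j(z, q) = q + 2*z (j(z, q) = (q + z) + z = q + 2*z)
V(Q) = 2*Q
f = 9 (f = (-5 + (-2 + 2*2))**2 = (-5 + (-2 + 4))**2 = (-5 + 2)**2 = (-3)**2 = 9)
(f*(-10))*V(-6) = (9*(-10))*(2*(-6)) = -90*(-12) = 1080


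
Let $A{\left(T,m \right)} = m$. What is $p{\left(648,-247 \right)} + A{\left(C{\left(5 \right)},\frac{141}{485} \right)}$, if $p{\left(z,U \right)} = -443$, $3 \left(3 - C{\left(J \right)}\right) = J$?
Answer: $- \frac{214714}{485} \approx -442.71$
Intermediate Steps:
$C{\left(J \right)} = 3 - \frac{J}{3}$
$p{\left(648,-247 \right)} + A{\left(C{\left(5 \right)},\frac{141}{485} \right)} = -443 + \frac{141}{485} = - \frac{214714}{485}$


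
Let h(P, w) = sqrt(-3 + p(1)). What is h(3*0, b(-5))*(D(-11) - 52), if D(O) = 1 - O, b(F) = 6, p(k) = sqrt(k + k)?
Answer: -40*I*sqrt(3 - sqrt(2)) ≈ -50.371*I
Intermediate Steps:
p(k) = sqrt(2)*sqrt(k) (p(k) = sqrt(2*k) = sqrt(2)*sqrt(k))
h(P, w) = sqrt(-3 + sqrt(2)) (h(P, w) = sqrt(-3 + sqrt(2)*sqrt(1)) = sqrt(-3 + sqrt(2)*1) = sqrt(-3 + sqrt(2)))
h(3*0, b(-5))*(D(-11) - 52) = sqrt(-3 + sqrt(2))*((1 - 1*(-11)) - 52) = sqrt(-3 + sqrt(2))*((1 + 11) - 52) = sqrt(-3 + sqrt(2))*(12 - 52) = sqrt(-3 + sqrt(2))*(-40) = -40*sqrt(-3 + sqrt(2))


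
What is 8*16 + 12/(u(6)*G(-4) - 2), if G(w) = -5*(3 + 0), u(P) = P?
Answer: 2941/23 ≈ 127.87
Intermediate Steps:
G(w) = -15 (G(w) = -5*3 = -15)
8*16 + 12/(u(6)*G(-4) - 2) = 8*16 + 12/(6*(-15) - 2) = 128 + 12/(-90 - 2) = 128 + 12/(-92) = 128 + 12*(-1/92) = 128 - 3/23 = 2941/23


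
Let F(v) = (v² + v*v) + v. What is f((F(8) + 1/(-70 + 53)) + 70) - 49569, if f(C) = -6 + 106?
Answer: -49469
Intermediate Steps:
F(v) = v + 2*v² (F(v) = (v² + v²) + v = 2*v² + v = v + 2*v²)
f(C) = 100
f((F(8) + 1/(-70 + 53)) + 70) - 49569 = 100 - 49569 = -49469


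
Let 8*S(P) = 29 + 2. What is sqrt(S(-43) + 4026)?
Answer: sqrt(64478)/4 ≈ 63.481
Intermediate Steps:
S(P) = 31/8 (S(P) = (29 + 2)/8 = (1/8)*31 = 31/8)
sqrt(S(-43) + 4026) = sqrt(31/8 + 4026) = sqrt(32239/8) = sqrt(64478)/4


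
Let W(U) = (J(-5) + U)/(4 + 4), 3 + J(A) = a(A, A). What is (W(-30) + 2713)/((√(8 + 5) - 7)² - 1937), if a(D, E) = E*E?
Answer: -5085000/3513077 + 37968*√13/3513077 ≈ -1.4085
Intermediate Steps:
a(D, E) = E²
J(A) = -3 + A²
W(U) = 11/4 + U/8 (W(U) = ((-3 + (-5)²) + U)/(4 + 4) = ((-3 + 25) + U)/8 = (22 + U)*(⅛) = 11/4 + U/8)
(W(-30) + 2713)/((√(8 + 5) - 7)² - 1937) = ((11/4 + (⅛)*(-30)) + 2713)/((√(8 + 5) - 7)² - 1937) = ((11/4 - 15/4) + 2713)/((√13 - 7)² - 1937) = (-1 + 2713)/((-7 + √13)² - 1937) = 2712/(-1937 + (-7 + √13)²)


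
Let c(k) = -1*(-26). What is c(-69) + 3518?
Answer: 3544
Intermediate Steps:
c(k) = 26
c(-69) + 3518 = 26 + 3518 = 3544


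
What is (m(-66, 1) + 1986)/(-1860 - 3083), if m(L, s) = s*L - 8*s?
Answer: -1912/4943 ≈ -0.38681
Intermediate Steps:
m(L, s) = -8*s + L*s (m(L, s) = L*s - 8*s = -8*s + L*s)
(m(-66, 1) + 1986)/(-1860 - 3083) = (1*(-8 - 66) + 1986)/(-1860 - 3083) = (1*(-74) + 1986)/(-4943) = (-74 + 1986)*(-1/4943) = 1912*(-1/4943) = -1912/4943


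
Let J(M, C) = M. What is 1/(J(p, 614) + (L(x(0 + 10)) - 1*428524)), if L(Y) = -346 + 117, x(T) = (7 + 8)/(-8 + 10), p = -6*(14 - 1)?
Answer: -1/428831 ≈ -2.3319e-6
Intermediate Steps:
p = -78 (p = -6*13 = -78)
x(T) = 15/2
L(Y) = -229
1/(J(p, 614) + (L(x(0 + 10)) - 1*428524)) = 1/(-78 + (-229 - 1*428524)) = 1/(-78 + (-229 - 428524)) = 1/(-78 - 428753) = 1/(-428831) = -1/428831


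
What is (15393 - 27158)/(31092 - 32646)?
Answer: 11765/1554 ≈ 7.5708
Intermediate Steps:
(15393 - 27158)/(31092 - 32646) = -11765/(-1554) = -11765*(-1/1554) = 11765/1554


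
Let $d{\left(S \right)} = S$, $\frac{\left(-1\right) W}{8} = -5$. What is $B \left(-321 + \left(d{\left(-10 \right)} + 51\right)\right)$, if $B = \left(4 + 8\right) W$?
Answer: $-134400$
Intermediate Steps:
$W = 40$ ($W = \left(-8\right) \left(-5\right) = 40$)
$B = 480$ ($B = \left(4 + 8\right) 40 = 12 \cdot 40 = 480$)
$B \left(-321 + \left(d{\left(-10 \right)} + 51\right)\right) = 480 \left(-321 + \left(-10 + 51\right)\right) = 480 \left(-321 + 41\right) = 480 \left(-280\right) = -134400$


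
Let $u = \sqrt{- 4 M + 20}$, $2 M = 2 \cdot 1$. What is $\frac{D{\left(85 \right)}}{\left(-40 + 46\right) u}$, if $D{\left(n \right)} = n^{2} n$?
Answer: $\frac{614125}{24} \approx 25589.0$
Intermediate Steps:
$M = 1$ ($M = \frac{2 \cdot 1}{2} = \frac{1}{2} \cdot 2 = 1$)
$D{\left(n \right)} = n^{3}$
$u = 4$ ($u = \sqrt{\left(-4\right) 1 + 20} = \sqrt{-4 + 20} = \sqrt{16} = 4$)
$\frac{D{\left(85 \right)}}{\left(-40 + 46\right) u} = \frac{85^{3}}{\left(-40 + 46\right) 4} = \frac{614125}{6 \cdot 4} = \frac{614125}{24}$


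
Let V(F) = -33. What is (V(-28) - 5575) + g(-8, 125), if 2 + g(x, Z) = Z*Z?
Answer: 10015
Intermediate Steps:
g(x, Z) = -2 + Z² (g(x, Z) = -2 + Z*Z = -2 + Z²)
(V(-28) - 5575) + g(-8, 125) = (-33 - 5575) + (-2 + 125²) = -5608 + (-2 + 15625) = -5608 + 15623 = 10015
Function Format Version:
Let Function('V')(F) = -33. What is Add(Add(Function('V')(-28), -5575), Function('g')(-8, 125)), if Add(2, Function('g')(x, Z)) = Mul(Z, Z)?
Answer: 10015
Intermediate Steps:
Function('g')(x, Z) = Add(-2, Pow(Z, 2)) (Function('g')(x, Z) = Add(-2, Mul(Z, Z)) = Add(-2, Pow(Z, 2)))
Add(Add(Function('V')(-28), -5575), Function('g')(-8, 125)) = Add(Add(-33, -5575), Add(-2, Pow(125, 2))) = Add(-5608, Add(-2, 15625)) = Add(-5608, 15623) = 10015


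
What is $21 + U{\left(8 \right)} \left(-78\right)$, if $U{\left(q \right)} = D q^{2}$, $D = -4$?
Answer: $19989$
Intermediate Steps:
$U{\left(q \right)} = - 4 q^{2}$
$21 + U{\left(8 \right)} \left(-78\right) = 21 + - 4 \cdot 8^{2} \left(-78\right) = 21 + \left(-4\right) 64 \left(-78\right) = 21 - -19968 = 21 + 19968 = 19989$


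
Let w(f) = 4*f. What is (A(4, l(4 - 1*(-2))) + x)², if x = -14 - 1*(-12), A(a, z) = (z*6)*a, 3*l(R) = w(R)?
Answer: 36100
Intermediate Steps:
l(R) = 4*R/3 (l(R) = (4*R)/3 = 4*R/3)
A(a, z) = 6*a*z (A(a, z) = (6*z)*a = 6*a*z)
x = -2 (x = -14 + 12 = -2)
(A(4, l(4 - 1*(-2))) + x)² = (6*4*(4*(4 - 1*(-2))/3) - 2)² = (6*4*(4*(4 + 2)/3) - 2)² = (6*4*((4/3)*6) - 2)² = (6*4*8 - 2)² = (192 - 2)² = 190² = 36100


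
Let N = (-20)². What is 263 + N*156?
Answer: 62663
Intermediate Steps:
N = 400
263 + N*156 = 263 + 400*156 = 263 + 62400 = 62663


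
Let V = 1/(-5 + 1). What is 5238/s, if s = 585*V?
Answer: -2328/65 ≈ -35.815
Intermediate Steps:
V = -¼ (V = 1/(-4) = -¼ ≈ -0.25000)
s = -585/4 (s = 585*(-¼) = -585/4 ≈ -146.25)
5238/s = 5238/(-585/4) = 5238*(-4/585) = -2328/65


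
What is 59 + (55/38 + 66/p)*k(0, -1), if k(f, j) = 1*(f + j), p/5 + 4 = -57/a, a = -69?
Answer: 855939/13870 ≈ 61.712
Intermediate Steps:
p = -365/23 (p = -20 + 5*(-57/(-69)) = -20 + 5*(-57*(-1/69)) = -20 + 5*(19/23) = -20 + 95/23 = -365/23 ≈ -15.870)
k(f, j) = f + j
59 + (55/38 + 66/p)*k(0, -1) = 59 + (55/38 + 66/(-365/23))*(0 - 1) = 59 + (55*(1/38) + 66*(-23/365))*(-1) = 59 + (55/38 - 1518/365)*(-1) = 59 - 37609/13870*(-1) = 59 + 37609/13870 = 855939/13870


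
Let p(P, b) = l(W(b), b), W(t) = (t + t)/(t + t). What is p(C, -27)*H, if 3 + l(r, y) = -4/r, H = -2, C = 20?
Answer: 14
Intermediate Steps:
W(t) = 1 (W(t) = (2*t)/((2*t)) = (2*t)*(1/(2*t)) = 1)
l(r, y) = -3 - 4/r
p(P, b) = -7 (p(P, b) = -3 - 4/1 = -3 - 4*1 = -3 - 4 = -7)
p(C, -27)*H = -7*(-2) = 14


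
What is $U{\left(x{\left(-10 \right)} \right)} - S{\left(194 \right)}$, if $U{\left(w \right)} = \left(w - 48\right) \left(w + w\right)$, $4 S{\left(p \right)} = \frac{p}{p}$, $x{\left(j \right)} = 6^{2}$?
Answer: $- \frac{3457}{4} \approx -864.25$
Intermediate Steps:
$x{\left(j \right)} = 36$
$S{\left(p \right)} = \frac{1}{4}$ ($S{\left(p \right)} = \frac{p \frac{1}{p}}{4} = \frac{1}{4} \cdot 1 = \frac{1}{4}$)
$U{\left(w \right)} = 2 w \left(-48 + w\right)$ ($U{\left(w \right)} = \left(-48 + w\right) 2 w = 2 w \left(-48 + w\right)$)
$U{\left(x{\left(-10 \right)} \right)} - S{\left(194 \right)} = 2 \cdot 36 \left(-48 + 36\right) - \frac{1}{4} = 2 \cdot 36 \left(-12\right) - \frac{1}{4} = -864 - \frac{1}{4} = - \frac{3457}{4}$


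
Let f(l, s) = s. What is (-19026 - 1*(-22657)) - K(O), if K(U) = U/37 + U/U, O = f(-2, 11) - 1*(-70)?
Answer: 134229/37 ≈ 3627.8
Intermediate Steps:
O = 81 (O = 11 - 1*(-70) = 11 + 70 = 81)
K(U) = 1 + U/37 (K(U) = U*(1/37) + 1 = U/37 + 1 = 1 + U/37)
(-19026 - 1*(-22657)) - K(O) = (-19026 - 1*(-22657)) - (1 + (1/37)*81) = (-19026 + 22657) - (1 + 81/37) = 3631 - 1*118/37 = 3631 - 118/37 = 134229/37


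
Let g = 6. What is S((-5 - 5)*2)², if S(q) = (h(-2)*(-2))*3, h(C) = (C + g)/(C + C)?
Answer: 36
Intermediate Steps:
h(C) = (6 + C)/(2*C) (h(C) = (C + 6)/(C + C) = (6 + C)/((2*C)) = (6 + C)*(1/(2*C)) = (6 + C)/(2*C))
S(q) = 6 (S(q) = (((½)*(6 - 2)/(-2))*(-2))*3 = (((½)*(-½)*4)*(-2))*3 = -1*(-2)*3 = 2*3 = 6)
S((-5 - 5)*2)² = 6² = 36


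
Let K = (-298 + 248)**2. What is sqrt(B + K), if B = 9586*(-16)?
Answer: 6*I*sqrt(4191) ≈ 388.43*I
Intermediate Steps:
B = -153376
K = 2500 (K = (-50)**2 = 2500)
sqrt(B + K) = sqrt(-153376 + 2500) = sqrt(-150876) = 6*I*sqrt(4191)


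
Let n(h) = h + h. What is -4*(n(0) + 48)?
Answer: -192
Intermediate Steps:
n(h) = 2*h
-4*(n(0) + 48) = -4*(2*0 + 48) = -4*(0 + 48) = -4*48 = -192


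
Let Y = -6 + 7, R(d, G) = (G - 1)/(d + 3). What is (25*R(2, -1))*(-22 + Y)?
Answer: 210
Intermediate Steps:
R(d, G) = (-1 + G)/(3 + d)
Y = 1
(25*R(2, -1))*(-22 + Y) = (25*((-1 - 1)/(3 + 2)))*(-22 + 1) = (25*(-2/5))*(-21) = (25*((⅕)*(-2)))*(-21) = (25*(-⅖))*(-21) = -10*(-21) = 210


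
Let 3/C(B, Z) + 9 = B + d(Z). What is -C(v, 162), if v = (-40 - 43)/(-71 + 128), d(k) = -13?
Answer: 171/1337 ≈ 0.12790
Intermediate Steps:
v = -83/57 ≈ -1.4561
C(B, Z) = 3/(-22 + B) (C(B, Z) = 3/(-9 + (B - 13)) = 3/(-9 + (-13 + B)) = 3/(-22 + B))
-C(v, 162) = -3/(-22 - 83/57) = -3/(-1337/57) = -3*(-57)/1337 = -1*(-171/1337) = 171/1337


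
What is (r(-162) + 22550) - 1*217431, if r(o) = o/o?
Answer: -194880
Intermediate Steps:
r(o) = 1
(r(-162) + 22550) - 1*217431 = (1 + 22550) - 1*217431 = 22551 - 217431 = -194880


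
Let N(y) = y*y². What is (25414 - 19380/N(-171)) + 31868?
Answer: 5024949226/87723 ≈ 57282.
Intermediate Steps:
N(y) = y³
(25414 - 19380/N(-171)) + 31868 = (25414 - 19380/((-171)³)) + 31868 = (25414 - 19380/(-5000211)) + 31868 = (25414 - 19380*(-1/5000211)) + 31868 = (25414 + 340/87723) + 31868 = 2229392662/87723 + 31868 = 5024949226/87723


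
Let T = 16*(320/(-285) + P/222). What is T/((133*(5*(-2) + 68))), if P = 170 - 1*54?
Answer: -3376/2711471 ≈ -0.0012451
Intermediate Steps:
P = 116 (P = 170 - 54 = 116)
T = -6752/703 (T = 16*(320/(-285) + 116/222) = 16*(320*(-1/285) + 116*(1/222)) = 16*(-64/57 + 58/111) = 16*(-422/703) = -6752/703 ≈ -9.6046)
T/((133*(5*(-2) + 68))) = -6752*1/(133*(5*(-2) + 68))/703 = -6752*1/(133*(-10 + 68))/703 = -6752/(703*(133*58)) = -6752/703/7714 = -6752/703*1/7714 = -3376/2711471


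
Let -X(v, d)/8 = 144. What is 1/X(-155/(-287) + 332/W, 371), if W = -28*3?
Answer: -1/1152 ≈ -0.00086806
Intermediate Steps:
W = -84
X(v, d) = -1152 (X(v, d) = -8*144 = -1152)
1/X(-155/(-287) + 332/W, 371) = 1/(-1152) = -1/1152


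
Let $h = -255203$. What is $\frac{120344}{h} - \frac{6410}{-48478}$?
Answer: $- \frac{2099092601}{6185865517} \approx -0.33934$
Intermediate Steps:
$\frac{120344}{h} - \frac{6410}{-48478} = \frac{120344}{-255203} - \frac{6410}{-48478} = 120344 \left(- \frac{1}{255203}\right) - - \frac{3205}{24239} = - \frac{120344}{255203} + \frac{3205}{24239} = - \frac{2099092601}{6185865517}$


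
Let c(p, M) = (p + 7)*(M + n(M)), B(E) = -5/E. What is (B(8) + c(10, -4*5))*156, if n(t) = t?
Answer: -212355/2 ≈ -1.0618e+5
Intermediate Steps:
c(p, M) = 2*M*(7 + p) (c(p, M) = (p + 7)*(M + M) = (7 + p)*(2*M) = 2*M*(7 + p))
(B(8) + c(10, -4*5))*156 = (-5/8 + 2*(-4*5)*(7 + 10))*156 = (-5*⅛ + 2*(-20)*17)*156 = (-5/8 - 680)*156 = -5445/8*156 = -212355/2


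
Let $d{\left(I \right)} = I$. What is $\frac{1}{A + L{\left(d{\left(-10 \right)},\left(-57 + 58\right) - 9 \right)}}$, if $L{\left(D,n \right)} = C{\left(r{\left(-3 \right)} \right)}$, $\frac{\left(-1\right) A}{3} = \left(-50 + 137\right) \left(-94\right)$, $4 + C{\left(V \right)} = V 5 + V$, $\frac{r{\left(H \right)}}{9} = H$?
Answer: $\frac{1}{24368} \approx 4.1037 \cdot 10^{-5}$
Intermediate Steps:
$r{\left(H \right)} = 9 H$
$C{\left(V \right)} = -4 + 6 V$ ($C{\left(V \right)} = -4 + \left(V 5 + V\right) = -4 + \left(5 V + V\right) = -4 + 6 V$)
$A = 24534$ ($A = - 3 \left(-50 + 137\right) \left(-94\right) = - 3 \cdot 87 \left(-94\right) = \left(-3\right) \left(-8178\right) = 24534$)
$L{\left(D,n \right)} = -166$ ($L{\left(D,n \right)} = -4 + 6 \cdot 9 \left(-3\right) = -4 + 6 \left(-27\right) = -4 - 162 = -166$)
$\frac{1}{A + L{\left(d{\left(-10 \right)},\left(-57 + 58\right) - 9 \right)}} = \frac{1}{24534 - 166} = \frac{1}{24368}$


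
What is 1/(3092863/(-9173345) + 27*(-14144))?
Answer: -9173345/3503193468223 ≈ -2.6186e-6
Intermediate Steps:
1/(3092863/(-9173345) + 27*(-14144)) = 1/(3092863*(-1/9173345) - 381888) = 1/(-3092863/9173345 - 381888) = 1/(-3503193468223/9173345) = -9173345/3503193468223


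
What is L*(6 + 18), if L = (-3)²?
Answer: 216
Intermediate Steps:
L = 9
L*(6 + 18) = 9*(6 + 18) = 9*24 = 216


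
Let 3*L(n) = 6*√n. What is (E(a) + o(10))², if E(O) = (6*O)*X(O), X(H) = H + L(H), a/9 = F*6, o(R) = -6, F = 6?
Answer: 489767627556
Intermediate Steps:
L(n) = 2*√n (L(n) = (6*√n)/3 = 2*√n)
a = 324 (a = 9*(6*6) = 9*36 = 324)
X(H) = H + 2*√H
E(O) = 6*O*(O + 2*√O) (E(O) = (6*O)*(O + 2*√O) = 6*O*(O + 2*√O))
(E(a) + o(10))² = (6*324*(324 + 2*√324) - 6)² = (6*324*(324 + 2*18) - 6)² = (6*324*(324 + 36) - 6)² = (6*324*360 - 6)² = (699840 - 6)² = 699834² = 489767627556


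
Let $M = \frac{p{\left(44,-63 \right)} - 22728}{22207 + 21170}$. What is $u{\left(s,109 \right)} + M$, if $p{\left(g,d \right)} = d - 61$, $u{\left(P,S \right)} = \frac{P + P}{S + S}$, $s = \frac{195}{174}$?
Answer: $- \frac{141650839}{274229394} \approx -0.51654$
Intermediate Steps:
$s = \frac{65}{58}$ ($s = 195 \cdot \frac{1}{174} = \frac{65}{58} \approx 1.1207$)
$u{\left(P,S \right)} = \frac{P}{S}$ ($u{\left(P,S \right)} = \frac{2 P}{2 S} = 2 P \frac{1}{2 S} = \frac{P}{S}$)
$p{\left(g,d \right)} = -61 + d$
$M = - \frac{22852}{43377}$ ($M = \frac{\left(-61 - 63\right) - 22728}{22207 + 21170} = \frac{-124 - 22728}{43377} = \left(-22852\right) \frac{1}{43377} = - \frac{22852}{43377} \approx -0.52682$)
$u{\left(s,109 \right)} + M = \frac{65}{58 \cdot 109} - \frac{22852}{43377} = \frac{65}{58} \cdot \frac{1}{109} - \frac{22852}{43377} = \frac{65}{6322} - \frac{22852}{43377} = - \frac{141650839}{274229394}$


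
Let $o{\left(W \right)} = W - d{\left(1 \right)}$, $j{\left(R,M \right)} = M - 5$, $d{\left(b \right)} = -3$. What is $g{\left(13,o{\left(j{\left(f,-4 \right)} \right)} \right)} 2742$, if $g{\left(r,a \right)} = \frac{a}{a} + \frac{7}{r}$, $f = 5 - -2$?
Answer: $\frac{54840}{13} \approx 4218.5$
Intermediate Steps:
$f = 7$ ($f = 5 + 2 = 7$)
$j{\left(R,M \right)} = -5 + M$
$o{\left(W \right)} = 3 + W$ ($o{\left(W \right)} = W - -3 = W + 3 = 3 + W$)
$g{\left(r,a \right)} = 1 + \frac{7}{r}$
$g{\left(13,o{\left(j{\left(f,-4 \right)} \right)} \right)} 2742 = \frac{7 + 13}{13} \cdot 2742 = \frac{1}{13} \cdot 20 \cdot 2742 = \frac{20}{13} \cdot 2742 = \frac{54840}{13}$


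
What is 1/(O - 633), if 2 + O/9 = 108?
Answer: 1/321 ≈ 0.0031153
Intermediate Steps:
O = 954 (O = -18 + 9*108 = -18 + 972 = 954)
1/(O - 633) = 1/(954 - 633) = 1/321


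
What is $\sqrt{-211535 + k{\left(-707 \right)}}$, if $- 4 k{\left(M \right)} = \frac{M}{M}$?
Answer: $\frac{i \sqrt{846141}}{2} \approx 459.93 i$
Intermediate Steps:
$k{\left(M \right)} = - \frac{1}{4}$ ($k{\left(M \right)} = - \frac{M \frac{1}{M}}{4} = \left(- \frac{1}{4}\right) 1 = - \frac{1}{4}$)
$\sqrt{-211535 + k{\left(-707 \right)}} = \sqrt{-211535 - \frac{1}{4}} = \sqrt{- \frac{846141}{4}} = \frac{i \sqrt{846141}}{2}$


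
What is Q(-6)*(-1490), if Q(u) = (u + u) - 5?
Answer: 25330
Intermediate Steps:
Q(u) = -5 + 2*u (Q(u) = 2*u - 5 = -5 + 2*u)
Q(-6)*(-1490) = (-5 + 2*(-6))*(-1490) = (-5 - 12)*(-1490) = -17*(-1490) = 25330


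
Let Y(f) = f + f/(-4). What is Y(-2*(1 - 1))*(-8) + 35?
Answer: 35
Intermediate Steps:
Y(f) = 3*f/4 (Y(f) = f + f*(-1/4) = f - f/4 = 3*f/4)
Y(-2*(1 - 1))*(-8) + 35 = (3*(-2*(1 - 1))/4)*(-8) + 35 = (3*(-2*0)/4)*(-8) + 35 = ((3/4)*0)*(-8) + 35 = 0*(-8) + 35 = 0 + 35 = 35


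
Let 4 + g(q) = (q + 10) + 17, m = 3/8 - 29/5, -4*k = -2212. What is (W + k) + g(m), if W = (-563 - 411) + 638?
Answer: 9383/40 ≈ 234.57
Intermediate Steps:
k = 553 (k = -1/4*(-2212) = 553)
W = -336 (W = -974 + 638 = -336)
m = -217/40 (m = 3*(1/8) - 29*1/5 = 3/8 - 29/5 = -217/40 ≈ -5.4250)
g(q) = 23 + q (g(q) = -4 + ((q + 10) + 17) = -4 + ((10 + q) + 17) = -4 + (27 + q) = 23 + q)
(W + k) + g(m) = (-336 + 553) + (23 - 217/40) = 217 + 703/40 = 9383/40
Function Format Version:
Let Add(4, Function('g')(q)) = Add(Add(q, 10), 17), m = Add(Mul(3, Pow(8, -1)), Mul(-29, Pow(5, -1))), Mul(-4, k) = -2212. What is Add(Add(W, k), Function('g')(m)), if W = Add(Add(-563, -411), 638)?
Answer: Rational(9383, 40) ≈ 234.57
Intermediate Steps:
k = 553 (k = Mul(Rational(-1, 4), -2212) = 553)
W = -336 (W = Add(-974, 638) = -336)
m = Rational(-217, 40) (m = Add(Mul(3, Rational(1, 8)), Mul(-29, Rational(1, 5))) = Add(Rational(3, 8), Rational(-29, 5)) = Rational(-217, 40) ≈ -5.4250)
Function('g')(q) = Add(23, q) (Function('g')(q) = Add(-4, Add(Add(q, 10), 17)) = Add(-4, Add(Add(10, q), 17)) = Add(-4, Add(27, q)) = Add(23, q))
Add(Add(W, k), Function('g')(m)) = Add(Add(-336, 553), Add(23, Rational(-217, 40))) = Add(217, Rational(703, 40)) = Rational(9383, 40)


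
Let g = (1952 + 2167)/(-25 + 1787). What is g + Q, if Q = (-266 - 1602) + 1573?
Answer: -515671/1762 ≈ -292.66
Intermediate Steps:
g = 4119/1762 ≈ 2.3377
Q = -295 (Q = -1868 + 1573 = -295)
g + Q = 4119/1762 - 295 = -515671/1762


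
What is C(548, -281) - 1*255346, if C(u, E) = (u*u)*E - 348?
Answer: -84641118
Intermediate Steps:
C(u, E) = -348 + E*u² (C(u, E) = u²*E - 348 = E*u² - 348 = -348 + E*u²)
C(548, -281) - 1*255346 = (-348 - 281*548²) - 1*255346 = (-348 - 281*300304) - 255346 = (-348 - 84385424) - 255346 = -84385772 - 255346 = -84641118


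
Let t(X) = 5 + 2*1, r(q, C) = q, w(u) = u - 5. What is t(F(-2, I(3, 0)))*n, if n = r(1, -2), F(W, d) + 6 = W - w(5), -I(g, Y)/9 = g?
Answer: 7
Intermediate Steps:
w(u) = -5 + u
I(g, Y) = -9*g
F(W, d) = -6 + W (F(W, d) = -6 + (W - (-5 + 5)) = -6 + (W - 1*0) = -6 + (W + 0) = -6 + W)
t(X) = 7 (t(X) = 5 + 2 = 7)
n = 1
t(F(-2, I(3, 0)))*n = 7*1 = 7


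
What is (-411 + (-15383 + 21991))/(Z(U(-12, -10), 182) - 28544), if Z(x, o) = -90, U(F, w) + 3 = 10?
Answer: -6197/28634 ≈ -0.21642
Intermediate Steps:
U(F, w) = 7 (U(F, w) = -3 + 10 = 7)
(-411 + (-15383 + 21991))/(Z(U(-12, -10), 182) - 28544) = (-411 + (-15383 + 21991))/(-90 - 28544) = (-411 + 6608)/(-28634) = 6197*(-1/28634) = -6197/28634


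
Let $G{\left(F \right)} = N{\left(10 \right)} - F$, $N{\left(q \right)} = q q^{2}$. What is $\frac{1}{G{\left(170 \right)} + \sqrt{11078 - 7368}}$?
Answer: $\frac{83}{68519} - \frac{\sqrt{3710}}{685190} \approx 0.0011224$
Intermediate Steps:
$N{\left(q \right)} = q^{3}$
$G{\left(F \right)} = 1000 - F$ ($G{\left(F \right)} = 10^{3} - F = 1000 - F$)
$\frac{1}{G{\left(170 \right)} + \sqrt{11078 - 7368}} = \frac{1}{\left(1000 - 170\right) + \sqrt{11078 - 7368}} = \frac{1}{830 + \sqrt{11078 - 7368}} = \frac{1}{830 + \sqrt{3710}}$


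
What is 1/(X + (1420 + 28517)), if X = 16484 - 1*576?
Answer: 1/45845 ≈ 2.1813e-5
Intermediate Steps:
X = 15908 (X = 16484 - 576 = 15908)
1/(X + (1420 + 28517)) = 1/(15908 + (1420 + 28517)) = 1/(15908 + 29937) = 1/45845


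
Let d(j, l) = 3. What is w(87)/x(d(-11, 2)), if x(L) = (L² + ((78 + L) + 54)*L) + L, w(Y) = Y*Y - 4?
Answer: 7565/417 ≈ 18.141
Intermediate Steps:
w(Y) = -4 + Y² (w(Y) = Y² - 4 = -4 + Y²)
x(L) = L + L² + L*(132 + L) (x(L) = (L² + (132 + L)*L) + L = (L² + L*(132 + L)) + L = L + L² + L*(132 + L))
w(87)/x(d(-11, 2)) = (-4 + 87²)/((3*(133 + 2*3))) = (-4 + 7569)/((3*(133 + 6))) = 7565/((3*139)) = 7565/417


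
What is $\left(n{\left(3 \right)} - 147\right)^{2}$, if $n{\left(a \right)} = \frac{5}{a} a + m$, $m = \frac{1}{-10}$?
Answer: $\frac{2019241}{100} \approx 20192.0$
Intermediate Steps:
$m = - \frac{1}{10} \approx -0.1$
$n{\left(a \right)} = \frac{49}{10}$ ($n{\left(a \right)} = \frac{5}{a} a - \frac{1}{10} = 5 - \frac{1}{10} = \frac{49}{10}$)
$\left(n{\left(3 \right)} - 147\right)^{2} = \left(\frac{49}{10} - 147\right)^{2} = \left(- \frac{1421}{10}\right)^{2} = \frac{2019241}{100}$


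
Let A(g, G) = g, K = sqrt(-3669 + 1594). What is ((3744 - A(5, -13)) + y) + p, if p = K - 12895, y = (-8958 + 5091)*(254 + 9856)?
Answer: -39104526 + 5*I*sqrt(83) ≈ -3.9105e+7 + 45.552*I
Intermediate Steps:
K = 5*I*sqrt(83) (K = sqrt(-2075) = 5*I*sqrt(83) ≈ 45.552*I)
y = -39095370 (y = -3867*10110 = -39095370)
p = -12895 + 5*I*sqrt(83) (p = 5*I*sqrt(83) - 12895 = -12895 + 5*I*sqrt(83) ≈ -12895.0 + 45.552*I)
((3744 - A(5, -13)) + y) + p = ((3744 - 1*5) - 39095370) + (-12895 + 5*I*sqrt(83)) = ((3744 - 5) - 39095370) + (-12895 + 5*I*sqrt(83)) = (3739 - 39095370) + (-12895 + 5*I*sqrt(83)) = -39091631 + (-12895 + 5*I*sqrt(83)) = -39104526 + 5*I*sqrt(83)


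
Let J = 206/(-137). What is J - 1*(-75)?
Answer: 10069/137 ≈ 73.496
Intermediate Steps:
J = -206/137 (J = 206*(-1/137) = -206/137 ≈ -1.5036)
J - 1*(-75) = -206/137 - 1*(-75) = -206/137 + 75 = 10069/137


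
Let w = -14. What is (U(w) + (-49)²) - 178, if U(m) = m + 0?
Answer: 2209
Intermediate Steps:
U(m) = m
(U(w) + (-49)²) - 178 = (-14 + (-49)²) - 178 = (-14 + 2401) - 178 = 2387 - 178 = 2209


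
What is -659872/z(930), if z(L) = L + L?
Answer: -164968/465 ≈ -354.77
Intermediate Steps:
z(L) = 2*L
-659872/z(930) = -659872/(2*930) = -659872/1860 = -659872*1/1860 = -164968/465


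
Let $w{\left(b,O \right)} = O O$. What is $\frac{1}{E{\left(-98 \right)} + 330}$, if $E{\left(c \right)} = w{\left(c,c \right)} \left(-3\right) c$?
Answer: $\frac{1}{2823906} \approx 3.5412 \cdot 10^{-7}$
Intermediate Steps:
$w{\left(b,O \right)} = O^{2}$
$E{\left(c \right)} = - 3 c^{3}$ ($E{\left(c \right)} = c^{2} \left(-3\right) c = - 3 c^{2} c = - 3 c^{3}$)
$\frac{1}{E{\left(-98 \right)} + 330} = \frac{1}{- 3 \left(-98\right)^{3} + 330} = \frac{1}{\left(-3\right) \left(-941192\right) + 330} = \frac{1}{2823576 + 330} = \frac{1}{2823906}$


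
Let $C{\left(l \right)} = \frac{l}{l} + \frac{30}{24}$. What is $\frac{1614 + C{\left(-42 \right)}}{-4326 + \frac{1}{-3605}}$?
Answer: $- \frac{23306325}{62380924} \approx -0.37361$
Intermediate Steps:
$C{\left(l \right)} = \frac{9}{4}$ ($C{\left(l \right)} = 1 + 30 \cdot \frac{1}{24} = 1 + \frac{5}{4} = \frac{9}{4}$)
$\frac{1614 + C{\left(-42 \right)}}{-4326 + \frac{1}{-3605}} = \frac{1614 + \frac{9}{4}}{-4326 + \frac{1}{-3605}} = \frac{6465}{4 \left(-4326 - \frac{1}{3605}\right)} = \frac{6465}{4 \left(- \frac{15595231}{3605}\right)} = \frac{6465}{4} \left(- \frac{3605}{15595231}\right) = - \frac{23306325}{62380924}$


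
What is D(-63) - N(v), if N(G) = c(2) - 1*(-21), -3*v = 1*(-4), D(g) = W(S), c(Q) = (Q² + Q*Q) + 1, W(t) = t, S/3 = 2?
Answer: -24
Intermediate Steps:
S = 6 (S = 3*2 = 6)
c(Q) = 1 + 2*Q² (c(Q) = (Q² + Q²) + 1 = 2*Q² + 1 = 1 + 2*Q²)
D(g) = 6
v = 4/3 (v = -(-4)/3 = -⅓*(-4) = 4/3 ≈ 1.3333)
N(G) = 30 (N(G) = (1 + 2*2²) - 1*(-21) = (1 + 2*4) + 21 = (1 + 8) + 21 = 9 + 21 = 30)
D(-63) - N(v) = 6 - 1*30 = 6 - 30 = -24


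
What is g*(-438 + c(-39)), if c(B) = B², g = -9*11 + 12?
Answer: -94221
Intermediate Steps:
g = -87 (g = -99 + 12 = -87)
g*(-438 + c(-39)) = -87*(-438 + (-39)²) = -87*(-438 + 1521) = -87*1083 = -94221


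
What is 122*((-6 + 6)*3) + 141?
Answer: 141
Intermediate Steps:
122*((-6 + 6)*3) + 141 = 122*(0*3) + 141 = 122*0 + 141 = 0 + 141 = 141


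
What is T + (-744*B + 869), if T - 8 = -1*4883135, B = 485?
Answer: -5243098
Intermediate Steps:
T = -4883127 (T = 8 - 1*4883135 = 8 - 4883135 = -4883127)
T + (-744*B + 869) = -4883127 + (-744*485 + 869) = -4883127 + (-360840 + 869) = -4883127 - 359971 = -5243098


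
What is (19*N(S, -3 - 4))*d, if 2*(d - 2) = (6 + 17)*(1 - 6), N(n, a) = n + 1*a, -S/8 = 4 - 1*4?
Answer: 14763/2 ≈ 7381.5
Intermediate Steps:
S = 0 (S = -8*(4 - 1*4) = -8*(4 - 4) = -8*0 = 0)
N(n, a) = a + n (N(n, a) = n + a = a + n)
d = -111/2 (d = 2 + ((6 + 17)*(1 - 6))/2 = 2 + (23*(-5))/2 = 2 + (½)*(-115) = 2 - 115/2 = -111/2 ≈ -55.500)
(19*N(S, -3 - 4))*d = (19*((-3 - 4) + 0))*(-111/2) = (19*(-7 + 0))*(-111/2) = (19*(-7))*(-111/2) = -133*(-111/2) = 14763/2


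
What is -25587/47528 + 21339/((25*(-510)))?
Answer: -223405707/100997000 ≈ -2.2120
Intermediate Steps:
-25587/47528 + 21339/((25*(-510))) = -25587*1/47528 + 21339/(-12750) = -25587/47528 + 21339*(-1/12750) = -25587/47528 - 7113/4250 = -223405707/100997000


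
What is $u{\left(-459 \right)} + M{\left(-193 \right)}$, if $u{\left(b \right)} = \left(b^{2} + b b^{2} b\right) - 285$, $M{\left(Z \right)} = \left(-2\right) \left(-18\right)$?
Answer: $44386694193$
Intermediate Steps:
$M{\left(Z \right)} = 36$
$u{\left(b \right)} = -285 + b^{2} + b^{4}$ ($u{\left(b \right)} = \left(b^{2} + b^{3} b\right) - 285 = \left(b^{2} + b^{4}\right) - 285 = -285 + b^{2} + b^{4}$)
$u{\left(-459 \right)} + M{\left(-193 \right)} = \left(-285 + \left(-459\right)^{2} + \left(-459\right)^{4}\right) + 36 = \left(-285 + 210681 + 44386483761\right) + 36 = 44386694157 + 36 = 44386694193$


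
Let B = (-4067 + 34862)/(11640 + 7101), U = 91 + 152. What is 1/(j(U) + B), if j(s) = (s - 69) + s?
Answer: 6247/2615264 ≈ 0.0023887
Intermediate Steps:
U = 243
B = 10265/6247 (B = 30795/18741 = 30795*(1/18741) = 10265/6247 ≈ 1.6432)
j(s) = -69 + 2*s (j(s) = (-69 + s) + s = -69 + 2*s)
1/(j(U) + B) = 1/((-69 + 2*243) + 10265/6247) = 1/((-69 + 486) + 10265/6247) = 1/(417 + 10265/6247) = 1/(2615264/6247) = 6247/2615264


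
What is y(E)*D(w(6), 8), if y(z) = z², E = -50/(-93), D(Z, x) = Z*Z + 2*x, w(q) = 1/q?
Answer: 360625/77841 ≈ 4.6328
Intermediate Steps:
w(q) = 1/q
D(Z, x) = Z² + 2*x
E = 50/93 (E = -50*(-1/93) = 50/93 ≈ 0.53763)
y(E)*D(w(6), 8) = (50/93)²*((1/6)² + 2*8) = 2500*((⅙)² + 16)/8649 = 2500*(1/36 + 16)/8649 = (2500/8649)*(577/36) = 360625/77841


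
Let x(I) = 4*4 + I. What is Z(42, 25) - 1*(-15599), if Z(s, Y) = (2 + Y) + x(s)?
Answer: 15684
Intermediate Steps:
x(I) = 16 + I
Z(s, Y) = 18 + Y + s (Z(s, Y) = (2 + Y) + (16 + s) = 18 + Y + s)
Z(42, 25) - 1*(-15599) = (18 + 25 + 42) - 1*(-15599) = 85 + 15599 = 15684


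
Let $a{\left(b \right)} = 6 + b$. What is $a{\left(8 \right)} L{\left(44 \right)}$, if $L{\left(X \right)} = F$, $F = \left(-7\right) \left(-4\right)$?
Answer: $392$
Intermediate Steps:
$F = 28$
$L{\left(X \right)} = 28$
$a{\left(8 \right)} L{\left(44 \right)} = \left(6 + 8\right) 28 = 14 \cdot 28 = 392$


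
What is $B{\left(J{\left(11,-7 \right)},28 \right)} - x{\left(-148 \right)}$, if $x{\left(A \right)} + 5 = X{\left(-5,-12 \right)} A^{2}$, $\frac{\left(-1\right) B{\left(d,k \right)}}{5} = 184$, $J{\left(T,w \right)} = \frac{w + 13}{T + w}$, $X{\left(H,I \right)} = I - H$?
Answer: $152413$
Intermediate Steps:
$J{\left(T,w \right)} = \frac{13 + w}{T + w}$
$B{\left(d,k \right)} = -920$ ($B{\left(d,k \right)} = \left(-5\right) 184 = -920$)
$x{\left(A \right)} = -5 - 7 A^{2}$ ($x{\left(A \right)} = -5 + \left(-12 - -5\right) A^{2} = -5 + \left(-12 + 5\right) A^{2} = -5 - 7 A^{2}$)
$B{\left(J{\left(11,-7 \right)},28 \right)} - x{\left(-148 \right)} = -920 - \left(-5 - 7 \left(-148\right)^{2}\right) = -920 - \left(-5 - 153328\right) = -920 - -153333 = -920 + 153333 = 152413$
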